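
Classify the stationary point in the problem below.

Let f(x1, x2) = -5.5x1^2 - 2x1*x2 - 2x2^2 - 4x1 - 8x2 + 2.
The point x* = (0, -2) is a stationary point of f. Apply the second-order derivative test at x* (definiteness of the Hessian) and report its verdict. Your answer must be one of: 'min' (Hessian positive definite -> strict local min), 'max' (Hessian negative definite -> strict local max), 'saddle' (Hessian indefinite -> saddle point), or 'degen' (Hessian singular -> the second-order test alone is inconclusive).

Compute the Hessian H = grad^2 f:
  H = [[-11, -2], [-2, -4]]
Verify stationarity: grad f(x*) = H x* + g = (0, 0).
Eigenvalues of H: -11.5311, -3.4689.
Both eigenvalues < 0, so H is negative definite -> x* is a strict local max.

max


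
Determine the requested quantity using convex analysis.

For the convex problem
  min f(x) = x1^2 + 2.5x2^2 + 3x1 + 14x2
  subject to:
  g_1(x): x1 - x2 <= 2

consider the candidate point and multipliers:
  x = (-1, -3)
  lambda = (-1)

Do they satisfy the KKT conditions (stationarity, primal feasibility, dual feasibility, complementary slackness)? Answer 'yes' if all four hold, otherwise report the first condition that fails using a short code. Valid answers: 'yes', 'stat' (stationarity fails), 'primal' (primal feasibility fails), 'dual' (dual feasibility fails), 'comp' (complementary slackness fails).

Gradient of f: grad f(x) = Q x + c = (1, -1)
Constraint values g_i(x) = a_i^T x - b_i:
  g_1((-1, -3)) = 0
Stationarity residual: grad f(x) + sum_i lambda_i a_i = (0, 0)
  -> stationarity OK
Primal feasibility (all g_i <= 0): OK
Dual feasibility (all lambda_i >= 0): FAILS
Complementary slackness (lambda_i * g_i(x) = 0 for all i): OK

Verdict: the first failing condition is dual_feasibility -> dual.

dual


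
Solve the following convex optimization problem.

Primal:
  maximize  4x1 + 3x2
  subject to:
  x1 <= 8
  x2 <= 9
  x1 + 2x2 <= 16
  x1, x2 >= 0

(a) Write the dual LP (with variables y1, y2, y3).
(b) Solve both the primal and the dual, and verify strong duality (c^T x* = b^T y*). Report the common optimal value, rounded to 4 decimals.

The standard primal-dual pair for 'max c^T x s.t. A x <= b, x >= 0' is:
  Dual:  min b^T y  s.t.  A^T y >= c,  y >= 0.

So the dual LP is:
  minimize  8y1 + 9y2 + 16y3
  subject to:
    y1 + y3 >= 4
    y2 + 2y3 >= 3
    y1, y2, y3 >= 0

Solving the primal: x* = (8, 4).
  primal value c^T x* = 44.
Solving the dual: y* = (2.5, 0, 1.5).
  dual value b^T y* = 44.
Strong duality: c^T x* = b^T y*. Confirmed.

44


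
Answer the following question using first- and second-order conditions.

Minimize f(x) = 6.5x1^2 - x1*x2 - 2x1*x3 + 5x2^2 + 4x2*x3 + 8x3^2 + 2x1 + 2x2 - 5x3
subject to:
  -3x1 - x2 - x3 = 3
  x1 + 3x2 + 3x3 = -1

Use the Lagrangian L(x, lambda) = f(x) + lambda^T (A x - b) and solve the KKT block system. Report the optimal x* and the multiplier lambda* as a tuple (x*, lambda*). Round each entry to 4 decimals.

Form the Lagrangian:
  L(x, lambda) = (1/2) x^T Q x + c^T x + lambda^T (A x - b)
Stationarity (grad_x L = 0): Q x + c + A^T lambda = 0.
Primal feasibility: A x = b.

This gives the KKT block system:
  [ Q   A^T ] [ x     ]   [-c ]
  [ A    0  ] [ lambda ] = [ b ]

Solving the linear system:
  x*      = (-1, -0.3333, 0.3333)
  lambda* = (-4.375, -1.7917)
  f(x*)   = 3.5

x* = (-1, -0.3333, 0.3333), lambda* = (-4.375, -1.7917)


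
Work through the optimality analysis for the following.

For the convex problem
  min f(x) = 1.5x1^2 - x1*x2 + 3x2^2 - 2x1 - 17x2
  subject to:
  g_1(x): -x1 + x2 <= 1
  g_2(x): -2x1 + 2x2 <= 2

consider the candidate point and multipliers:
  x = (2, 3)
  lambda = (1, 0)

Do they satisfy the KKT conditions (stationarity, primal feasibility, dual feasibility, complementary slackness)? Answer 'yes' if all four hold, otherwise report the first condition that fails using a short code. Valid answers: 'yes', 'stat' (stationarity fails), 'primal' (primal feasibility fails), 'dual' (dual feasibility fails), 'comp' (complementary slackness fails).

Gradient of f: grad f(x) = Q x + c = (1, -1)
Constraint values g_i(x) = a_i^T x - b_i:
  g_1((2, 3)) = 0
  g_2((2, 3)) = 0
Stationarity residual: grad f(x) + sum_i lambda_i a_i = (0, 0)
  -> stationarity OK
Primal feasibility (all g_i <= 0): OK
Dual feasibility (all lambda_i >= 0): OK
Complementary slackness (lambda_i * g_i(x) = 0 for all i): OK

Verdict: yes, KKT holds.

yes


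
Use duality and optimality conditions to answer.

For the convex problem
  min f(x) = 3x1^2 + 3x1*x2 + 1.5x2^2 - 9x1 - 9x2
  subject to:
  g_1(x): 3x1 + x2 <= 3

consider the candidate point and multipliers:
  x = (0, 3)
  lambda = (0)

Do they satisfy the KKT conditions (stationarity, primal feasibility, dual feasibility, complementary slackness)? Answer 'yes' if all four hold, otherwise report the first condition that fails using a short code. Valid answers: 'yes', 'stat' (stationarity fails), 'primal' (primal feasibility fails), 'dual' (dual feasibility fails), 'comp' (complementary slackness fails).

Gradient of f: grad f(x) = Q x + c = (0, 0)
Constraint values g_i(x) = a_i^T x - b_i:
  g_1((0, 3)) = 0
Stationarity residual: grad f(x) + sum_i lambda_i a_i = (0, 0)
  -> stationarity OK
Primal feasibility (all g_i <= 0): OK
Dual feasibility (all lambda_i >= 0): OK
Complementary slackness (lambda_i * g_i(x) = 0 for all i): OK

Verdict: yes, KKT holds.

yes


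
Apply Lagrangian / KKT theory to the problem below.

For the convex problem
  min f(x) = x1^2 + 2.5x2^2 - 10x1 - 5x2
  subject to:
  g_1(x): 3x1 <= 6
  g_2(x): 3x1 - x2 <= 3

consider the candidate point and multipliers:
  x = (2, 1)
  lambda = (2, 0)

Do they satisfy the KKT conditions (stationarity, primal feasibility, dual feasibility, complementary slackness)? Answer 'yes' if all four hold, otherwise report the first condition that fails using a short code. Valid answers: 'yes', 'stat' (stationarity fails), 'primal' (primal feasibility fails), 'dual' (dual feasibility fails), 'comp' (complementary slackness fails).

Gradient of f: grad f(x) = Q x + c = (-6, 0)
Constraint values g_i(x) = a_i^T x - b_i:
  g_1((2, 1)) = 0
  g_2((2, 1)) = 2
Stationarity residual: grad f(x) + sum_i lambda_i a_i = (0, 0)
  -> stationarity OK
Primal feasibility (all g_i <= 0): FAILS
Dual feasibility (all lambda_i >= 0): OK
Complementary slackness (lambda_i * g_i(x) = 0 for all i): OK

Verdict: the first failing condition is primal_feasibility -> primal.

primal


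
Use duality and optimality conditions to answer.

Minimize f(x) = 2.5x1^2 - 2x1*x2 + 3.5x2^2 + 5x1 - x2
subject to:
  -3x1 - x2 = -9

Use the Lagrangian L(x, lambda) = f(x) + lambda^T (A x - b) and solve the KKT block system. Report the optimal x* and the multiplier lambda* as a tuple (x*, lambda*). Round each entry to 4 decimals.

Form the Lagrangian:
  L(x, lambda) = (1/2) x^T Q x + c^T x + lambda^T (A x - b)
Stationarity (grad_x L = 0): Q x + c + A^T lambda = 0.
Primal feasibility: A x = b.

This gives the KKT block system:
  [ Q   A^T ] [ x     ]   [-c ]
  [ A    0  ] [ lambda ] = [ b ]

Solving the linear system:
  x*      = (2.4875, 1.5375)
  lambda* = (4.7875)
  f(x*)   = 26.9937

x* = (2.4875, 1.5375), lambda* = (4.7875)


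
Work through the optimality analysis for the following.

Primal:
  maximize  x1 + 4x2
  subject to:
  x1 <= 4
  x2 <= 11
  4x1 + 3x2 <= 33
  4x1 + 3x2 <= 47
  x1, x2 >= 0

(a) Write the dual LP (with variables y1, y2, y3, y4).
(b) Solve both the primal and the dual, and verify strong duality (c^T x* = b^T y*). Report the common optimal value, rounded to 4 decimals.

The standard primal-dual pair for 'max c^T x s.t. A x <= b, x >= 0' is:
  Dual:  min b^T y  s.t.  A^T y >= c,  y >= 0.

So the dual LP is:
  minimize  4y1 + 11y2 + 33y3 + 47y4
  subject to:
    y1 + 4y3 + 4y4 >= 1
    y2 + 3y3 + 3y4 >= 4
    y1, y2, y3, y4 >= 0

Solving the primal: x* = (0, 11).
  primal value c^T x* = 44.
Solving the dual: y* = (0, 0, 1.3333, 0).
  dual value b^T y* = 44.
Strong duality: c^T x* = b^T y*. Confirmed.

44


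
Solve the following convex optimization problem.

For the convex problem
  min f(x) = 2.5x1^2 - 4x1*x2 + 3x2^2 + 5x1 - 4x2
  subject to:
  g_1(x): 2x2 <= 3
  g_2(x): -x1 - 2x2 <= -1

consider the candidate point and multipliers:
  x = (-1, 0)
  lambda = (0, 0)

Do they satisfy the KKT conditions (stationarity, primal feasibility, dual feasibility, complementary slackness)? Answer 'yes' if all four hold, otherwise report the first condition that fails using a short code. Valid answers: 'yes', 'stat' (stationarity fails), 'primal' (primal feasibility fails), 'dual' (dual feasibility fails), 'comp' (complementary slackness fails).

Gradient of f: grad f(x) = Q x + c = (0, 0)
Constraint values g_i(x) = a_i^T x - b_i:
  g_1((-1, 0)) = -3
  g_2((-1, 0)) = 2
Stationarity residual: grad f(x) + sum_i lambda_i a_i = (0, 0)
  -> stationarity OK
Primal feasibility (all g_i <= 0): FAILS
Dual feasibility (all lambda_i >= 0): OK
Complementary slackness (lambda_i * g_i(x) = 0 for all i): OK

Verdict: the first failing condition is primal_feasibility -> primal.

primal


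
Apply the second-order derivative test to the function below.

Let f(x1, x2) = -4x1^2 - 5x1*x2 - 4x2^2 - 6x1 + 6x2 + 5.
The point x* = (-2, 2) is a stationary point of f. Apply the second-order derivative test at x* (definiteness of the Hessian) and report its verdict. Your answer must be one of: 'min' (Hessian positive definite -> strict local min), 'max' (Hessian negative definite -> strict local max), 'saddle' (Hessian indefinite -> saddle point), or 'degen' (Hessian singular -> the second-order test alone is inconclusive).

Compute the Hessian H = grad^2 f:
  H = [[-8, -5], [-5, -8]]
Verify stationarity: grad f(x*) = H x* + g = (0, 0).
Eigenvalues of H: -13, -3.
Both eigenvalues < 0, so H is negative definite -> x* is a strict local max.

max


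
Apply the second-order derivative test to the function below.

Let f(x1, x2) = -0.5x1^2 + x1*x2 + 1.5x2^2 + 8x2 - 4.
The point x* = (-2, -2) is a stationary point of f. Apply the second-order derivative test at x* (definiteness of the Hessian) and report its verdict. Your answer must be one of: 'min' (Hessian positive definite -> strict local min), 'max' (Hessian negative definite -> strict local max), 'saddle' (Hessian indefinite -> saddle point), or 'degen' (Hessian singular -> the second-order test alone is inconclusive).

Compute the Hessian H = grad^2 f:
  H = [[-1, 1], [1, 3]]
Verify stationarity: grad f(x*) = H x* + g = (0, 0).
Eigenvalues of H: -1.2361, 3.2361.
Eigenvalues have mixed signs, so H is indefinite -> x* is a saddle point.

saddle


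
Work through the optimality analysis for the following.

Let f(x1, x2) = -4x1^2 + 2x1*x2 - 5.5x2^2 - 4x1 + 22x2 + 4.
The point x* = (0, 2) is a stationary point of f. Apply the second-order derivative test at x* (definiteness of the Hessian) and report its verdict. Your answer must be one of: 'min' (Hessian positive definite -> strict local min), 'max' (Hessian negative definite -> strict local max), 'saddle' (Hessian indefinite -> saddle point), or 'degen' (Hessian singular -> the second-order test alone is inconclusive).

Compute the Hessian H = grad^2 f:
  H = [[-8, 2], [2, -11]]
Verify stationarity: grad f(x*) = H x* + g = (0, 0).
Eigenvalues of H: -12, -7.
Both eigenvalues < 0, so H is negative definite -> x* is a strict local max.

max


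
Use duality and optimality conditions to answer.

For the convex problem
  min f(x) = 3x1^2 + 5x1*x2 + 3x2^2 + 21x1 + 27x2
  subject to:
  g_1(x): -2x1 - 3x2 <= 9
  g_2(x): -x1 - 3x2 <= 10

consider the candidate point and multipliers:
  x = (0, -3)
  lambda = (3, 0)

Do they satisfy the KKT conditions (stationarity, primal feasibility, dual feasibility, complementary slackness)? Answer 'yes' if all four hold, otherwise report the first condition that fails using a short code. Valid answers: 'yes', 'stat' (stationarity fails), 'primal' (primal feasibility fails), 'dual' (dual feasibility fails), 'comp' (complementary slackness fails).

Gradient of f: grad f(x) = Q x + c = (6, 9)
Constraint values g_i(x) = a_i^T x - b_i:
  g_1((0, -3)) = 0
  g_2((0, -3)) = -1
Stationarity residual: grad f(x) + sum_i lambda_i a_i = (0, 0)
  -> stationarity OK
Primal feasibility (all g_i <= 0): OK
Dual feasibility (all lambda_i >= 0): OK
Complementary slackness (lambda_i * g_i(x) = 0 for all i): OK

Verdict: yes, KKT holds.

yes


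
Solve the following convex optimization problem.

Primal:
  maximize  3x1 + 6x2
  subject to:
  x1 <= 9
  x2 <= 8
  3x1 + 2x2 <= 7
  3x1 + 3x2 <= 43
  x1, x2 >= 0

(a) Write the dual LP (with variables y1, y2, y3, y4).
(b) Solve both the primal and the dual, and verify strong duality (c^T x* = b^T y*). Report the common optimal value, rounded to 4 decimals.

The standard primal-dual pair for 'max c^T x s.t. A x <= b, x >= 0' is:
  Dual:  min b^T y  s.t.  A^T y >= c,  y >= 0.

So the dual LP is:
  minimize  9y1 + 8y2 + 7y3 + 43y4
  subject to:
    y1 + 3y3 + 3y4 >= 3
    y2 + 2y3 + 3y4 >= 6
    y1, y2, y3, y4 >= 0

Solving the primal: x* = (0, 3.5).
  primal value c^T x* = 21.
Solving the dual: y* = (0, 0, 3, 0).
  dual value b^T y* = 21.
Strong duality: c^T x* = b^T y*. Confirmed.

21


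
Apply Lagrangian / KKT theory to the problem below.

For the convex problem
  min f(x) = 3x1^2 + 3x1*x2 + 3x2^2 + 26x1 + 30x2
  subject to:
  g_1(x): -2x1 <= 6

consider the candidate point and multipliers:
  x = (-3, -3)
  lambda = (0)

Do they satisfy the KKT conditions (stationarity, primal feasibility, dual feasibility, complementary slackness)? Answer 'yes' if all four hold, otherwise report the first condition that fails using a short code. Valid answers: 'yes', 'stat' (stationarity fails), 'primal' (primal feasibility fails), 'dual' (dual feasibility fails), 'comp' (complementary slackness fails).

Gradient of f: grad f(x) = Q x + c = (-1, 3)
Constraint values g_i(x) = a_i^T x - b_i:
  g_1((-3, -3)) = 0
Stationarity residual: grad f(x) + sum_i lambda_i a_i = (-1, 3)
  -> stationarity FAILS
Primal feasibility (all g_i <= 0): OK
Dual feasibility (all lambda_i >= 0): OK
Complementary slackness (lambda_i * g_i(x) = 0 for all i): OK

Verdict: the first failing condition is stationarity -> stat.

stat


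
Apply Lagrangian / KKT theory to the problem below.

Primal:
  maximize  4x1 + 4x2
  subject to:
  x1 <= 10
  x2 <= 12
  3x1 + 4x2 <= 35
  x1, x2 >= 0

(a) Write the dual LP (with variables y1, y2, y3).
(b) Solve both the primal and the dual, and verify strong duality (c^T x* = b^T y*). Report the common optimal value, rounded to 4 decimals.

The standard primal-dual pair for 'max c^T x s.t. A x <= b, x >= 0' is:
  Dual:  min b^T y  s.t.  A^T y >= c,  y >= 0.

So the dual LP is:
  minimize  10y1 + 12y2 + 35y3
  subject to:
    y1 + 3y3 >= 4
    y2 + 4y3 >= 4
    y1, y2, y3 >= 0

Solving the primal: x* = (10, 1.25).
  primal value c^T x* = 45.
Solving the dual: y* = (1, 0, 1).
  dual value b^T y* = 45.
Strong duality: c^T x* = b^T y*. Confirmed.

45


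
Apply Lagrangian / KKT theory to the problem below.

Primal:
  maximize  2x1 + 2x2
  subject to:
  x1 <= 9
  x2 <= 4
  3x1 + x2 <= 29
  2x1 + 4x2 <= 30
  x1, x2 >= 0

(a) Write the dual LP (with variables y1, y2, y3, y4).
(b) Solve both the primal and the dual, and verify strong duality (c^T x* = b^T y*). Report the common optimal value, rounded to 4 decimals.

The standard primal-dual pair for 'max c^T x s.t. A x <= b, x >= 0' is:
  Dual:  min b^T y  s.t.  A^T y >= c,  y >= 0.

So the dual LP is:
  minimize  9y1 + 4y2 + 29y3 + 30y4
  subject to:
    y1 + 3y3 + 2y4 >= 2
    y2 + y3 + 4y4 >= 2
    y1, y2, y3, y4 >= 0

Solving the primal: x* = (8.6, 3.2).
  primal value c^T x* = 23.6.
Solving the dual: y* = (0, 0, 0.4, 0.4).
  dual value b^T y* = 23.6.
Strong duality: c^T x* = b^T y*. Confirmed.

23.6


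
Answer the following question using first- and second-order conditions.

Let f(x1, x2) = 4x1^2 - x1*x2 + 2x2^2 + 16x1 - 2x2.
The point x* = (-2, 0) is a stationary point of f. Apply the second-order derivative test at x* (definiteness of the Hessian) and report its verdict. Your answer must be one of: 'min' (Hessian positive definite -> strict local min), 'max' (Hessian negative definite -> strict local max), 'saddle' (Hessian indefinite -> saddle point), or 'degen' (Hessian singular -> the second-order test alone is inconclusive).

Compute the Hessian H = grad^2 f:
  H = [[8, -1], [-1, 4]]
Verify stationarity: grad f(x*) = H x* + g = (0, 0).
Eigenvalues of H: 3.7639, 8.2361.
Both eigenvalues > 0, so H is positive definite -> x* is a strict local min.

min


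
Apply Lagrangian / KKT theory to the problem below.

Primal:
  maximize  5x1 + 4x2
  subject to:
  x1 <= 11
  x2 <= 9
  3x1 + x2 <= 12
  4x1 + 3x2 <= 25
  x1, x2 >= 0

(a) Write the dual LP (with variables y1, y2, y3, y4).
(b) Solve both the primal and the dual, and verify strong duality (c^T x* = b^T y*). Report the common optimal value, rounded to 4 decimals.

The standard primal-dual pair for 'max c^T x s.t. A x <= b, x >= 0' is:
  Dual:  min b^T y  s.t.  A^T y >= c,  y >= 0.

So the dual LP is:
  minimize  11y1 + 9y2 + 12y3 + 25y4
  subject to:
    y1 + 3y3 + 4y4 >= 5
    y2 + y3 + 3y4 >= 4
    y1, y2, y3, y4 >= 0

Solving the primal: x* = (0, 8.3333).
  primal value c^T x* = 33.3333.
Solving the dual: y* = (0, 0, 0, 1.3333).
  dual value b^T y* = 33.3333.
Strong duality: c^T x* = b^T y*. Confirmed.

33.3333


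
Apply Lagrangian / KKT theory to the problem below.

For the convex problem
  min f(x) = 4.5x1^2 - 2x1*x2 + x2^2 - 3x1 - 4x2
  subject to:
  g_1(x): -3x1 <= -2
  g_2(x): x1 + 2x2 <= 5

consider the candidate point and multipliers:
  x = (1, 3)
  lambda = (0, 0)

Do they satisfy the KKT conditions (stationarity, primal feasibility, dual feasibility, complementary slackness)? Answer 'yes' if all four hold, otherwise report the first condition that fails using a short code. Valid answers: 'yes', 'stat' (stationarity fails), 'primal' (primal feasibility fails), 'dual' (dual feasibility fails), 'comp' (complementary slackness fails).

Gradient of f: grad f(x) = Q x + c = (0, 0)
Constraint values g_i(x) = a_i^T x - b_i:
  g_1((1, 3)) = -1
  g_2((1, 3)) = 2
Stationarity residual: grad f(x) + sum_i lambda_i a_i = (0, 0)
  -> stationarity OK
Primal feasibility (all g_i <= 0): FAILS
Dual feasibility (all lambda_i >= 0): OK
Complementary slackness (lambda_i * g_i(x) = 0 for all i): OK

Verdict: the first failing condition is primal_feasibility -> primal.

primal


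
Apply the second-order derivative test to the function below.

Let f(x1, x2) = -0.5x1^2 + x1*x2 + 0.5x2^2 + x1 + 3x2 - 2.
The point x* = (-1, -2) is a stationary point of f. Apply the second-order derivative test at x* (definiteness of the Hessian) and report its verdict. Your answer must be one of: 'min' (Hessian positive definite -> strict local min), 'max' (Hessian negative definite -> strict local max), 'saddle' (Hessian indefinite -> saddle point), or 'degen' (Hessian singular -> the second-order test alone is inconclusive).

Compute the Hessian H = grad^2 f:
  H = [[-1, 1], [1, 1]]
Verify stationarity: grad f(x*) = H x* + g = (0, 0).
Eigenvalues of H: -1.4142, 1.4142.
Eigenvalues have mixed signs, so H is indefinite -> x* is a saddle point.

saddle


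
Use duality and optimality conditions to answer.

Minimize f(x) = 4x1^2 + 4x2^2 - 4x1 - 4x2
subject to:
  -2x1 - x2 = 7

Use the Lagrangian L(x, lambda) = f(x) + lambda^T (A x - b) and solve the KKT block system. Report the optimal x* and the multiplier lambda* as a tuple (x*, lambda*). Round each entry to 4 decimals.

Form the Lagrangian:
  L(x, lambda) = (1/2) x^T Q x + c^T x + lambda^T (A x - b)
Stationarity (grad_x L = 0): Q x + c + A^T lambda = 0.
Primal feasibility: A x = b.

This gives the KKT block system:
  [ Q   A^T ] [ x     ]   [-c ]
  [ A    0  ] [ lambda ] = [ b ]

Solving the linear system:
  x*      = (-2.9, -1.2)
  lambda* = (-13.6)
  f(x*)   = 55.8

x* = (-2.9, -1.2), lambda* = (-13.6)


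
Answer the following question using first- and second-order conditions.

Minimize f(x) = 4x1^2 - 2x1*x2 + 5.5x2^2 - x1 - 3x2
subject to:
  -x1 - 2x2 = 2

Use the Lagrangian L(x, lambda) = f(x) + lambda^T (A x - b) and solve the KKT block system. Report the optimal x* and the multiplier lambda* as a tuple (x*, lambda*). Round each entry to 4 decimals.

Form the Lagrangian:
  L(x, lambda) = (1/2) x^T Q x + c^T x + lambda^T (A x - b)
Stationarity (grad_x L = 0): Q x + c + A^T lambda = 0.
Primal feasibility: A x = b.

This gives the KKT block system:
  [ Q   A^T ] [ x     ]   [-c ]
  [ A    0  ] [ lambda ] = [ b ]

Solving the linear system:
  x*      = (-0.6275, -0.6863)
  lambda* = (-4.6471)
  f(x*)   = 5.9902

x* = (-0.6275, -0.6863), lambda* = (-4.6471)


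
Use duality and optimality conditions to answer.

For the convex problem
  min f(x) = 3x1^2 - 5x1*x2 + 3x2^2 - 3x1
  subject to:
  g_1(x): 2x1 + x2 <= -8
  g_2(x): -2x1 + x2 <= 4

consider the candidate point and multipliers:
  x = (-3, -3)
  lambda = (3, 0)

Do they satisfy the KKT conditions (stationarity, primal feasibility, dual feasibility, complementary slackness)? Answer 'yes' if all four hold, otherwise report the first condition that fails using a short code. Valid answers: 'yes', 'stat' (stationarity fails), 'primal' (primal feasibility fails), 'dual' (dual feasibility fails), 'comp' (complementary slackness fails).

Gradient of f: grad f(x) = Q x + c = (-6, -3)
Constraint values g_i(x) = a_i^T x - b_i:
  g_1((-3, -3)) = -1
  g_2((-3, -3)) = -1
Stationarity residual: grad f(x) + sum_i lambda_i a_i = (0, 0)
  -> stationarity OK
Primal feasibility (all g_i <= 0): OK
Dual feasibility (all lambda_i >= 0): OK
Complementary slackness (lambda_i * g_i(x) = 0 for all i): FAILS

Verdict: the first failing condition is complementary_slackness -> comp.

comp


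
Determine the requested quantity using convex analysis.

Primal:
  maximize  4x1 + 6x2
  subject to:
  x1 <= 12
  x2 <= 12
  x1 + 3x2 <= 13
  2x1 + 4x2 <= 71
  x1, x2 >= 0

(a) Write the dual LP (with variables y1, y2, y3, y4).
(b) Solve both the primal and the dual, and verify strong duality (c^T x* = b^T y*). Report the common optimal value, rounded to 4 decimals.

The standard primal-dual pair for 'max c^T x s.t. A x <= b, x >= 0' is:
  Dual:  min b^T y  s.t.  A^T y >= c,  y >= 0.

So the dual LP is:
  minimize  12y1 + 12y2 + 13y3 + 71y4
  subject to:
    y1 + y3 + 2y4 >= 4
    y2 + 3y3 + 4y4 >= 6
    y1, y2, y3, y4 >= 0

Solving the primal: x* = (12, 0.3333).
  primal value c^T x* = 50.
Solving the dual: y* = (2, 0, 2, 0).
  dual value b^T y* = 50.
Strong duality: c^T x* = b^T y*. Confirmed.

50


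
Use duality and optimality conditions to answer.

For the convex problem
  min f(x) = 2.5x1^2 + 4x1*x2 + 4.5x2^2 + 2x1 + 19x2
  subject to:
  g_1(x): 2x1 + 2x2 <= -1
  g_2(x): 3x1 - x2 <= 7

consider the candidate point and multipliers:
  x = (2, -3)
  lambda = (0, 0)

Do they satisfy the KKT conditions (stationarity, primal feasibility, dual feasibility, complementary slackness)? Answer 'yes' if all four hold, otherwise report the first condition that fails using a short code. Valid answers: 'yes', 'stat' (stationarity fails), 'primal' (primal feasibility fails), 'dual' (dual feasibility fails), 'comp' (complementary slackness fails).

Gradient of f: grad f(x) = Q x + c = (0, 0)
Constraint values g_i(x) = a_i^T x - b_i:
  g_1((2, -3)) = -1
  g_2((2, -3)) = 2
Stationarity residual: grad f(x) + sum_i lambda_i a_i = (0, 0)
  -> stationarity OK
Primal feasibility (all g_i <= 0): FAILS
Dual feasibility (all lambda_i >= 0): OK
Complementary slackness (lambda_i * g_i(x) = 0 for all i): OK

Verdict: the first failing condition is primal_feasibility -> primal.

primal


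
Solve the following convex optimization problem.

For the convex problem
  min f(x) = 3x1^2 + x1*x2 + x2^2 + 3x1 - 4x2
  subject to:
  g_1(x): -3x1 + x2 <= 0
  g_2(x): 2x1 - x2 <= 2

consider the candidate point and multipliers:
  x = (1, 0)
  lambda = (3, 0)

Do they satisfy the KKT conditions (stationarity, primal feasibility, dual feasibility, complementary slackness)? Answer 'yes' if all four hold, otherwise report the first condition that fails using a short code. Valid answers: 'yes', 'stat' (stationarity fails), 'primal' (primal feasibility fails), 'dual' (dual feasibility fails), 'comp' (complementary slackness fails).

Gradient of f: grad f(x) = Q x + c = (9, -3)
Constraint values g_i(x) = a_i^T x - b_i:
  g_1((1, 0)) = -3
  g_2((1, 0)) = 0
Stationarity residual: grad f(x) + sum_i lambda_i a_i = (0, 0)
  -> stationarity OK
Primal feasibility (all g_i <= 0): OK
Dual feasibility (all lambda_i >= 0): OK
Complementary slackness (lambda_i * g_i(x) = 0 for all i): FAILS

Verdict: the first failing condition is complementary_slackness -> comp.

comp


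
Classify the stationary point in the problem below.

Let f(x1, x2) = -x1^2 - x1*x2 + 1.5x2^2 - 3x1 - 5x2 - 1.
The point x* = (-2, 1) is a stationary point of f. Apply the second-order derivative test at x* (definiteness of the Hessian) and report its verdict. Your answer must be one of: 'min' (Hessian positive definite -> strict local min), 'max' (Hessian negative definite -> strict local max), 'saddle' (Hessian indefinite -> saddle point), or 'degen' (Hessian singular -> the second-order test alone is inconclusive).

Compute the Hessian H = grad^2 f:
  H = [[-2, -1], [-1, 3]]
Verify stationarity: grad f(x*) = H x* + g = (0, 0).
Eigenvalues of H: -2.1926, 3.1926.
Eigenvalues have mixed signs, so H is indefinite -> x* is a saddle point.

saddle


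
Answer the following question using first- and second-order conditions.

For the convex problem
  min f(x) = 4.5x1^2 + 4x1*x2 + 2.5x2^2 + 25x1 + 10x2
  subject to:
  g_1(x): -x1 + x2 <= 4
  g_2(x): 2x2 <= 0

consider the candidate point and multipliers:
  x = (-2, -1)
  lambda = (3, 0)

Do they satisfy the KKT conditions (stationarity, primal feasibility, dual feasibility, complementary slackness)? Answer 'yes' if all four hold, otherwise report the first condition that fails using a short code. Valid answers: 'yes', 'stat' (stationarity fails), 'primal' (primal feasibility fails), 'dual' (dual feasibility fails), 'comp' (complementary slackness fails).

Gradient of f: grad f(x) = Q x + c = (3, -3)
Constraint values g_i(x) = a_i^T x - b_i:
  g_1((-2, -1)) = -3
  g_2((-2, -1)) = -2
Stationarity residual: grad f(x) + sum_i lambda_i a_i = (0, 0)
  -> stationarity OK
Primal feasibility (all g_i <= 0): OK
Dual feasibility (all lambda_i >= 0): OK
Complementary slackness (lambda_i * g_i(x) = 0 for all i): FAILS

Verdict: the first failing condition is complementary_slackness -> comp.

comp


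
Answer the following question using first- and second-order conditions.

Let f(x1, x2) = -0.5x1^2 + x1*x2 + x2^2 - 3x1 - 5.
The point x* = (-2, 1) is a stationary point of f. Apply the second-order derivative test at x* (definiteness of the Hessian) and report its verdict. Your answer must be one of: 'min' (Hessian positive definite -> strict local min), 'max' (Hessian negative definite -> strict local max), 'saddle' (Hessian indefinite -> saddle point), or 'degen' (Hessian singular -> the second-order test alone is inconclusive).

Compute the Hessian H = grad^2 f:
  H = [[-1, 1], [1, 2]]
Verify stationarity: grad f(x*) = H x* + g = (0, 0).
Eigenvalues of H: -1.3028, 2.3028.
Eigenvalues have mixed signs, so H is indefinite -> x* is a saddle point.

saddle


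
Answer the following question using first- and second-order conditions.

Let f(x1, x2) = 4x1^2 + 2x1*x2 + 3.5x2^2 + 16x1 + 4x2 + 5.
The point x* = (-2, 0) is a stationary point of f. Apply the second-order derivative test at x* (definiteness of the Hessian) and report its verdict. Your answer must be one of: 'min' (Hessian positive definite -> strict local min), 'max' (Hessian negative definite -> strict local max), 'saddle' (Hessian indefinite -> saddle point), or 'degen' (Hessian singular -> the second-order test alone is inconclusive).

Compute the Hessian H = grad^2 f:
  H = [[8, 2], [2, 7]]
Verify stationarity: grad f(x*) = H x* + g = (0, 0).
Eigenvalues of H: 5.4384, 9.5616.
Both eigenvalues > 0, so H is positive definite -> x* is a strict local min.

min


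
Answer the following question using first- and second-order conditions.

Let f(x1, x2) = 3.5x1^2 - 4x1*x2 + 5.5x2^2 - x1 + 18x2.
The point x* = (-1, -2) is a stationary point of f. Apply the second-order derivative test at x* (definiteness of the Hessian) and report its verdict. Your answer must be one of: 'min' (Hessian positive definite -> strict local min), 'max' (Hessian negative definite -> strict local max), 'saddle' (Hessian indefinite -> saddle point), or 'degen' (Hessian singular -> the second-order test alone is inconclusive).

Compute the Hessian H = grad^2 f:
  H = [[7, -4], [-4, 11]]
Verify stationarity: grad f(x*) = H x* + g = (0, 0).
Eigenvalues of H: 4.5279, 13.4721.
Both eigenvalues > 0, so H is positive definite -> x* is a strict local min.

min


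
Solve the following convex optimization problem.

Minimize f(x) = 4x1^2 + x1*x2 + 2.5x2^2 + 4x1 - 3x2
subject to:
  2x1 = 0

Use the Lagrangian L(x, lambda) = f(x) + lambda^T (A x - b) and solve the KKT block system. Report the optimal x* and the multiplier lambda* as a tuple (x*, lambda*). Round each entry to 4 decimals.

Form the Lagrangian:
  L(x, lambda) = (1/2) x^T Q x + c^T x + lambda^T (A x - b)
Stationarity (grad_x L = 0): Q x + c + A^T lambda = 0.
Primal feasibility: A x = b.

This gives the KKT block system:
  [ Q   A^T ] [ x     ]   [-c ]
  [ A    0  ] [ lambda ] = [ b ]

Solving the linear system:
  x*      = (0, 0.6)
  lambda* = (-2.3)
  f(x*)   = -0.9

x* = (0, 0.6), lambda* = (-2.3)


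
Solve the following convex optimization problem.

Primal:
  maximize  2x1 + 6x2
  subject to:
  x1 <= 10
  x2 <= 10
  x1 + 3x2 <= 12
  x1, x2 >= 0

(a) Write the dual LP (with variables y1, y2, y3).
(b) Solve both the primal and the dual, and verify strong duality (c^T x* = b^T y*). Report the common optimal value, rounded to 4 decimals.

The standard primal-dual pair for 'max c^T x s.t. A x <= b, x >= 0' is:
  Dual:  min b^T y  s.t.  A^T y >= c,  y >= 0.

So the dual LP is:
  minimize  10y1 + 10y2 + 12y3
  subject to:
    y1 + y3 >= 2
    y2 + 3y3 >= 6
    y1, y2, y3 >= 0

Solving the primal: x* = (0, 4).
  primal value c^T x* = 24.
Solving the dual: y* = (0, 0, 2).
  dual value b^T y* = 24.
Strong duality: c^T x* = b^T y*. Confirmed.

24


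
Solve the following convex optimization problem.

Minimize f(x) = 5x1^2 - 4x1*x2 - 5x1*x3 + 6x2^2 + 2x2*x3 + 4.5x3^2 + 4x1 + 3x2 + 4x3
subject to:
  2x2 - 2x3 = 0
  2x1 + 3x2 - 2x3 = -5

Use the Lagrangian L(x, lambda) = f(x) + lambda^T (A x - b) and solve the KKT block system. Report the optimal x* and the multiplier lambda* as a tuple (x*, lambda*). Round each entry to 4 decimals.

Form the Lagrangian:
  L(x, lambda) = (1/2) x^T Q x + c^T x + lambda^T (A x - b)
Stationarity (grad_x L = 0): Q x + c + A^T lambda = 0.
Primal feasibility: A x = b.

This gives the KKT block system:
  [ Q   A^T ] [ x     ]   [-c ]
  [ A    0  ] [ lambda ] = [ b ]

Solving the linear system:
  x*      = (-1.9521, -1.0959, -1.0959)
  lambda* = (-1.976, 2.8288)
  f(x*)   = -0.6678

x* = (-1.9521, -1.0959, -1.0959), lambda* = (-1.976, 2.8288)


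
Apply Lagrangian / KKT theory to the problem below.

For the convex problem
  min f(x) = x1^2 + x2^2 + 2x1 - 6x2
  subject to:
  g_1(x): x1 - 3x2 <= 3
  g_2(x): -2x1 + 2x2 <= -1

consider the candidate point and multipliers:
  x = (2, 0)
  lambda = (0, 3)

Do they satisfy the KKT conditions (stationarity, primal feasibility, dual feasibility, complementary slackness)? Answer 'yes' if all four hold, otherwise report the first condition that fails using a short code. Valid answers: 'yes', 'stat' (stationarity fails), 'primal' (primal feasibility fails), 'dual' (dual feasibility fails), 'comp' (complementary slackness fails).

Gradient of f: grad f(x) = Q x + c = (6, -6)
Constraint values g_i(x) = a_i^T x - b_i:
  g_1((2, 0)) = -1
  g_2((2, 0)) = -3
Stationarity residual: grad f(x) + sum_i lambda_i a_i = (0, 0)
  -> stationarity OK
Primal feasibility (all g_i <= 0): OK
Dual feasibility (all lambda_i >= 0): OK
Complementary slackness (lambda_i * g_i(x) = 0 for all i): FAILS

Verdict: the first failing condition is complementary_slackness -> comp.

comp


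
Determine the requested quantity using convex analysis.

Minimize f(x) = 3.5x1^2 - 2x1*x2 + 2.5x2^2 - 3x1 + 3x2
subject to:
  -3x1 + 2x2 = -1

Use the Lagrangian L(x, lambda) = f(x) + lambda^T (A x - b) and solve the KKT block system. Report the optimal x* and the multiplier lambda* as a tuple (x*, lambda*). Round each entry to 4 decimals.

Form the Lagrangian:
  L(x, lambda) = (1/2) x^T Q x + c^T x + lambda^T (A x - b)
Stationarity (grad_x L = 0): Q x + c + A^T lambda = 0.
Primal feasibility: A x = b.

This gives the KKT block system:
  [ Q   A^T ] [ x     ]   [-c ]
  [ A    0  ] [ lambda ] = [ b ]

Solving the linear system:
  x*      = (0.102, -0.3469)
  lambda* = (-0.5306)
  f(x*)   = -0.9388

x* = (0.102, -0.3469), lambda* = (-0.5306)


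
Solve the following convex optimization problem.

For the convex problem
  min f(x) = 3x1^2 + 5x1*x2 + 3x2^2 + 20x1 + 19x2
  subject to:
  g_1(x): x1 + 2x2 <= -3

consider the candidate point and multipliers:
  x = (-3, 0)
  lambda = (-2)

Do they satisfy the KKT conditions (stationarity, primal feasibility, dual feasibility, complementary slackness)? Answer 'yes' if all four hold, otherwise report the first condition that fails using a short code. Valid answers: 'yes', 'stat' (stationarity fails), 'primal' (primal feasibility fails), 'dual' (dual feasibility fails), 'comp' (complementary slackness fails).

Gradient of f: grad f(x) = Q x + c = (2, 4)
Constraint values g_i(x) = a_i^T x - b_i:
  g_1((-3, 0)) = 0
Stationarity residual: grad f(x) + sum_i lambda_i a_i = (0, 0)
  -> stationarity OK
Primal feasibility (all g_i <= 0): OK
Dual feasibility (all lambda_i >= 0): FAILS
Complementary slackness (lambda_i * g_i(x) = 0 for all i): OK

Verdict: the first failing condition is dual_feasibility -> dual.

dual


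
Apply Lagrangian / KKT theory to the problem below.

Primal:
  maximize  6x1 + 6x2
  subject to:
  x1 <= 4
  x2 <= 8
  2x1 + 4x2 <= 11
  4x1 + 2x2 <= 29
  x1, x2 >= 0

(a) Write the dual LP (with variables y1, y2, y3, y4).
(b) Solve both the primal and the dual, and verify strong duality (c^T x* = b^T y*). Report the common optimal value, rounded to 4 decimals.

The standard primal-dual pair for 'max c^T x s.t. A x <= b, x >= 0' is:
  Dual:  min b^T y  s.t.  A^T y >= c,  y >= 0.

So the dual LP is:
  minimize  4y1 + 8y2 + 11y3 + 29y4
  subject to:
    y1 + 2y3 + 4y4 >= 6
    y2 + 4y3 + 2y4 >= 6
    y1, y2, y3, y4 >= 0

Solving the primal: x* = (4, 0.75).
  primal value c^T x* = 28.5.
Solving the dual: y* = (3, 0, 1.5, 0).
  dual value b^T y* = 28.5.
Strong duality: c^T x* = b^T y*. Confirmed.

28.5


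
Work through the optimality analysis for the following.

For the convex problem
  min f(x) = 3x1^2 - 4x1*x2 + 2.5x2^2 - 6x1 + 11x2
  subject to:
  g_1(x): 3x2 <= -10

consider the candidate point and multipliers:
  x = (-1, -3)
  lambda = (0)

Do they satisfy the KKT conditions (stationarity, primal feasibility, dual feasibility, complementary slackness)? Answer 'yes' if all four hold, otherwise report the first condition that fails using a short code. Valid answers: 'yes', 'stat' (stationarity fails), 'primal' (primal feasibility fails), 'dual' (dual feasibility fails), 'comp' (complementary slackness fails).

Gradient of f: grad f(x) = Q x + c = (0, 0)
Constraint values g_i(x) = a_i^T x - b_i:
  g_1((-1, -3)) = 1
Stationarity residual: grad f(x) + sum_i lambda_i a_i = (0, 0)
  -> stationarity OK
Primal feasibility (all g_i <= 0): FAILS
Dual feasibility (all lambda_i >= 0): OK
Complementary slackness (lambda_i * g_i(x) = 0 for all i): OK

Verdict: the first failing condition is primal_feasibility -> primal.

primal


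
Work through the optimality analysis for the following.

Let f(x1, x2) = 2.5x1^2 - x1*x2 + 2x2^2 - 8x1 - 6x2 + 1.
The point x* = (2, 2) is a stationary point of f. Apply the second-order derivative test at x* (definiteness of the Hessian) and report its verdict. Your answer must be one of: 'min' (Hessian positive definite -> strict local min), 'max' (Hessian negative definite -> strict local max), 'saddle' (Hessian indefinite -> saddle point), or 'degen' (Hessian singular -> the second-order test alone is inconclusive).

Compute the Hessian H = grad^2 f:
  H = [[5, -1], [-1, 4]]
Verify stationarity: grad f(x*) = H x* + g = (0, 0).
Eigenvalues of H: 3.382, 5.618.
Both eigenvalues > 0, so H is positive definite -> x* is a strict local min.

min


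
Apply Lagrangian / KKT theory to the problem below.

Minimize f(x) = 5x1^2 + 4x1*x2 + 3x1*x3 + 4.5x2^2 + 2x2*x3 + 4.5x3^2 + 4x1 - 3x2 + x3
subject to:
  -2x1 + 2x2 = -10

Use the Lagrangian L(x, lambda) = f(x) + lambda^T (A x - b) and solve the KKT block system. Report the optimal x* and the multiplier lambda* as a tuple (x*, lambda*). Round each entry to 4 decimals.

Form the Lagrangian:
  L(x, lambda) = (1/2) x^T Q x + c^T x + lambda^T (A x - b)
Stationarity (grad_x L = 0): Q x + c + A^T lambda = 0.
Primal feasibility: A x = b.

This gives the KKT block system:
  [ Q   A^T ] [ x     ]   [-c ]
  [ A    0  ] [ lambda ] = [ b ]

Solving the linear system:
  x*      = (2.4358, -2.5642, -0.3532)
  lambda* = (8.5206)
  f(x*)   = 51.1445

x* = (2.4358, -2.5642, -0.3532), lambda* = (8.5206)


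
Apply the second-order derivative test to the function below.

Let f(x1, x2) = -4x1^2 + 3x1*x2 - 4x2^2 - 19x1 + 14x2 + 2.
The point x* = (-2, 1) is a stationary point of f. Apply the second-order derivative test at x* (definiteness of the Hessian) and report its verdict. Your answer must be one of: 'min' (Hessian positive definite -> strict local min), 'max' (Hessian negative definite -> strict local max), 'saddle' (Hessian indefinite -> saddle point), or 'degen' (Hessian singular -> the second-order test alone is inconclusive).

Compute the Hessian H = grad^2 f:
  H = [[-8, 3], [3, -8]]
Verify stationarity: grad f(x*) = H x* + g = (0, 0).
Eigenvalues of H: -11, -5.
Both eigenvalues < 0, so H is negative definite -> x* is a strict local max.

max


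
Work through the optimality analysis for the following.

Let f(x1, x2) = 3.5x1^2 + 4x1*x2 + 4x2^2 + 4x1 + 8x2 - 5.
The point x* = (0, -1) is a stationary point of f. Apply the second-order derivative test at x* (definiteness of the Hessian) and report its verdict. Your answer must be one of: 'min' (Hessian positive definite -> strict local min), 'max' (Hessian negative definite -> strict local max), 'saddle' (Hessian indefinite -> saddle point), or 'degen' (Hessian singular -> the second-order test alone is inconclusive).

Compute the Hessian H = grad^2 f:
  H = [[7, 4], [4, 8]]
Verify stationarity: grad f(x*) = H x* + g = (0, 0).
Eigenvalues of H: 3.4689, 11.5311.
Both eigenvalues > 0, so H is positive definite -> x* is a strict local min.

min


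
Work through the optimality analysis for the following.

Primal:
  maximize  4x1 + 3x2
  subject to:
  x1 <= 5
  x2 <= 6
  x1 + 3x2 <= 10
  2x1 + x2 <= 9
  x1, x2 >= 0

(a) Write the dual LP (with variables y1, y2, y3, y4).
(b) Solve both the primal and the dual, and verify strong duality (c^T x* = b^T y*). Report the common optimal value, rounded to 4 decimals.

The standard primal-dual pair for 'max c^T x s.t. A x <= b, x >= 0' is:
  Dual:  min b^T y  s.t.  A^T y >= c,  y >= 0.

So the dual LP is:
  minimize  5y1 + 6y2 + 10y3 + 9y4
  subject to:
    y1 + y3 + 2y4 >= 4
    y2 + 3y3 + y4 >= 3
    y1, y2, y3, y4 >= 0

Solving the primal: x* = (3.4, 2.2).
  primal value c^T x* = 20.2.
Solving the dual: y* = (0, 0, 0.4, 1.8).
  dual value b^T y* = 20.2.
Strong duality: c^T x* = b^T y*. Confirmed.

20.2


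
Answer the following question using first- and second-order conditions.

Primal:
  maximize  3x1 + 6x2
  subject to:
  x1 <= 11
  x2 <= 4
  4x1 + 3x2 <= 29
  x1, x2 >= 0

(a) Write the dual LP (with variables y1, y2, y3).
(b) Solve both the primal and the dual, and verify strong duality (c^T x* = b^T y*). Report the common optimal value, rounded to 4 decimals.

The standard primal-dual pair for 'max c^T x s.t. A x <= b, x >= 0' is:
  Dual:  min b^T y  s.t.  A^T y >= c,  y >= 0.

So the dual LP is:
  minimize  11y1 + 4y2 + 29y3
  subject to:
    y1 + 4y3 >= 3
    y2 + 3y3 >= 6
    y1, y2, y3 >= 0

Solving the primal: x* = (4.25, 4).
  primal value c^T x* = 36.75.
Solving the dual: y* = (0, 3.75, 0.75).
  dual value b^T y* = 36.75.
Strong duality: c^T x* = b^T y*. Confirmed.

36.75
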